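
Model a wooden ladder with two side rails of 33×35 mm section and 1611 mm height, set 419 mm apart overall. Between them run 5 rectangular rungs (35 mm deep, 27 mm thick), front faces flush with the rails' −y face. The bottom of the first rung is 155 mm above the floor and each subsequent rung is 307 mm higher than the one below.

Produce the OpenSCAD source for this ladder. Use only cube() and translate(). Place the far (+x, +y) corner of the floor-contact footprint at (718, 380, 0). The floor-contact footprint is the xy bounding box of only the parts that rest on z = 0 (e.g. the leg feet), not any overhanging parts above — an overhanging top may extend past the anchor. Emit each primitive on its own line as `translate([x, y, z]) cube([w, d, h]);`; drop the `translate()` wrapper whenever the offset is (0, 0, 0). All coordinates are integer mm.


translate([299, 345, 0]) cube([33, 35, 1611]);
translate([685, 345, 0]) cube([33, 35, 1611]);
translate([332, 345, 155]) cube([353, 35, 27]);
translate([332, 345, 462]) cube([353, 35, 27]);
translate([332, 345, 769]) cube([353, 35, 27]);
translate([332, 345, 1076]) cube([353, 35, 27]);
translate([332, 345, 1383]) cube([353, 35, 27]);


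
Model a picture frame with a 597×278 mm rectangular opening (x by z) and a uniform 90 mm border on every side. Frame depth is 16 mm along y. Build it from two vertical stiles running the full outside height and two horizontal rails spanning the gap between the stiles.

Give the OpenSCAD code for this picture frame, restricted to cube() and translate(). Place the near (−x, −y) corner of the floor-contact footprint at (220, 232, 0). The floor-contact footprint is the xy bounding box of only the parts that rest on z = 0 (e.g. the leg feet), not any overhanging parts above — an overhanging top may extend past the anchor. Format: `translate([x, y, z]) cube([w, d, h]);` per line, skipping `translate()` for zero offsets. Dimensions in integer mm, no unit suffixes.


translate([220, 232, 0]) cube([90, 16, 458]);
translate([907, 232, 0]) cube([90, 16, 458]);
translate([310, 232, 0]) cube([597, 16, 90]);
translate([310, 232, 368]) cube([597, 16, 90]);


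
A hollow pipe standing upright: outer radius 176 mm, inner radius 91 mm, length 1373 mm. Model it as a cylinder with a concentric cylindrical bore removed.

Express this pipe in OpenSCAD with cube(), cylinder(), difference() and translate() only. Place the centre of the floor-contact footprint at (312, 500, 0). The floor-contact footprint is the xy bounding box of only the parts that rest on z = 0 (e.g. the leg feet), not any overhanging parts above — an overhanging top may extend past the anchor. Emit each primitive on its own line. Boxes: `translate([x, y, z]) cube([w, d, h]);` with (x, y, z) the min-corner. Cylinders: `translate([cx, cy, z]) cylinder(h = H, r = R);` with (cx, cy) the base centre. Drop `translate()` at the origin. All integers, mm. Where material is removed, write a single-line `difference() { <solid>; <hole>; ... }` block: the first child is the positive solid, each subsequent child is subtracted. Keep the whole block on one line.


difference() { translate([312, 500, 0]) cylinder(h = 1373, r = 176); translate([312, 500, 0]) cylinder(h = 1373, r = 91); }


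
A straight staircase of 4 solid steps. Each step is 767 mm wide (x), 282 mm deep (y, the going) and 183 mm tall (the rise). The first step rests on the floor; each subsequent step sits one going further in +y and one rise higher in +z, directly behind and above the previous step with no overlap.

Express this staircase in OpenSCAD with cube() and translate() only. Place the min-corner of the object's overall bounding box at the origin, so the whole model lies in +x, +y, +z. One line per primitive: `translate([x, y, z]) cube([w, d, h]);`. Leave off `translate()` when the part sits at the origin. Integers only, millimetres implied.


cube([767, 282, 183]);
translate([0, 282, 183]) cube([767, 282, 183]);
translate([0, 564, 366]) cube([767, 282, 183]);
translate([0, 846, 549]) cube([767, 282, 183]);


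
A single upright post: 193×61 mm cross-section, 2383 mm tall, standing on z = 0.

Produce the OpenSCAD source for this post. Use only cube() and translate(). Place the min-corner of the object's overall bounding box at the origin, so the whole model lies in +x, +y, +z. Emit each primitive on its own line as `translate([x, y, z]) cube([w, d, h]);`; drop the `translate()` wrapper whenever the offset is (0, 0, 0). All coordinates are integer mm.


cube([193, 61, 2383]);


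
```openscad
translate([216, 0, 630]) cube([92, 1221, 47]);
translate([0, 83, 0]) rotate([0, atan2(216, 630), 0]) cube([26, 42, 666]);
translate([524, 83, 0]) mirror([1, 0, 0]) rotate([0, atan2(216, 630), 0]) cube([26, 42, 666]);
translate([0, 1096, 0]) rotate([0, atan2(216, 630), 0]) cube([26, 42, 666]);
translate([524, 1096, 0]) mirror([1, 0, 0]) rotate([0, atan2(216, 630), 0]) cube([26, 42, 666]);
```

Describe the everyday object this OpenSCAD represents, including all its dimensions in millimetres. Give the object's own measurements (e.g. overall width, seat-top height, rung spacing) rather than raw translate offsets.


A sawhorse. A 92×1221×47 mm beam (x, y, z) sits on two A-frame leg pairs. Each pair is two raked legs of 26×42 mm section (42 mm along y) splaying symmetrically in x. Each leg rises 630 mm vertically over 216 mm of horizontal reach and is 666 mm long along its own axis. Every leg's outer bottom edge rests on the floor and its outer top edge meets a bottom edge of the beam — the left legs (tilting toward +x) meet the beam's −x bottom edge, the right legs (their mirror images, tilting toward −x) meet its +x bottom edge — so the leg tops tuck under the beam, the beam's underside is 630 mm above the floor, and the feet are 524 mm apart outside-to-outside with the beam centred between them. The two leg pairs are set in 83 mm from either end of the beam.


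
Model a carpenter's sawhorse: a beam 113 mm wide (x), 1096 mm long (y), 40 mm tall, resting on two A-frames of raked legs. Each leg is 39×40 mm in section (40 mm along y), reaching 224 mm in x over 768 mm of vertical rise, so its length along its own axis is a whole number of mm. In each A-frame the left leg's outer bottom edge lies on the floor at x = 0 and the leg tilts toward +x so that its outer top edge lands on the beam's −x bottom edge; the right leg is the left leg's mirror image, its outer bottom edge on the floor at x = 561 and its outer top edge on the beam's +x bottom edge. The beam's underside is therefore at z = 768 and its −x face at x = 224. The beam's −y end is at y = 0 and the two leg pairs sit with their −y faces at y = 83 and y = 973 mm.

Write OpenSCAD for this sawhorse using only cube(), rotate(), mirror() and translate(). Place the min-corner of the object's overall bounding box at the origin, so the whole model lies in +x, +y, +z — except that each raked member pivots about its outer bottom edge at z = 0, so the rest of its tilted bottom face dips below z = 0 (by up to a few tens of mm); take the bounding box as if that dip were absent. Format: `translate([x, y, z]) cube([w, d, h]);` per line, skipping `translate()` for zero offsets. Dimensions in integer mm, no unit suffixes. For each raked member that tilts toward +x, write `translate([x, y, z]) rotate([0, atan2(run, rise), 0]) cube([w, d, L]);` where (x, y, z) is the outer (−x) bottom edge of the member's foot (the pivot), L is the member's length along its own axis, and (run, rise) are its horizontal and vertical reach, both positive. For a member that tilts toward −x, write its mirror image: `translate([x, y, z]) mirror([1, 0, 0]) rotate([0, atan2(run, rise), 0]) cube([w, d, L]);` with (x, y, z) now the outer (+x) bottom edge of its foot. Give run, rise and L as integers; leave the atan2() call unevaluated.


// leg length = √(224² + 768²) = 800
// right-leg outer foot x = 2·224 + 113 = 561
// beam min-corner = (224, 0, 768)
translate([224, 0, 768]) cube([113, 1096, 40]);
translate([0, 83, 0]) rotate([0, atan2(224, 768), 0]) cube([39, 40, 800]);
translate([561, 83, 0]) mirror([1, 0, 0]) rotate([0, atan2(224, 768), 0]) cube([39, 40, 800]);
translate([0, 973, 0]) rotate([0, atan2(224, 768), 0]) cube([39, 40, 800]);
translate([561, 973, 0]) mirror([1, 0, 0]) rotate([0, atan2(224, 768), 0]) cube([39, 40, 800]);


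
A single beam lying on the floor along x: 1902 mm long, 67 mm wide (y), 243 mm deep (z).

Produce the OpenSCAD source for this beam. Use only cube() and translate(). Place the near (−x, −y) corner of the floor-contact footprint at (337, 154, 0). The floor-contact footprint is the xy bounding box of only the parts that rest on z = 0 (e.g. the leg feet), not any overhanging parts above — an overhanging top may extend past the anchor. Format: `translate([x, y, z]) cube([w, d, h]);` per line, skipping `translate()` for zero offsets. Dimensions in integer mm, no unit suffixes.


translate([337, 154, 0]) cube([1902, 67, 243]);


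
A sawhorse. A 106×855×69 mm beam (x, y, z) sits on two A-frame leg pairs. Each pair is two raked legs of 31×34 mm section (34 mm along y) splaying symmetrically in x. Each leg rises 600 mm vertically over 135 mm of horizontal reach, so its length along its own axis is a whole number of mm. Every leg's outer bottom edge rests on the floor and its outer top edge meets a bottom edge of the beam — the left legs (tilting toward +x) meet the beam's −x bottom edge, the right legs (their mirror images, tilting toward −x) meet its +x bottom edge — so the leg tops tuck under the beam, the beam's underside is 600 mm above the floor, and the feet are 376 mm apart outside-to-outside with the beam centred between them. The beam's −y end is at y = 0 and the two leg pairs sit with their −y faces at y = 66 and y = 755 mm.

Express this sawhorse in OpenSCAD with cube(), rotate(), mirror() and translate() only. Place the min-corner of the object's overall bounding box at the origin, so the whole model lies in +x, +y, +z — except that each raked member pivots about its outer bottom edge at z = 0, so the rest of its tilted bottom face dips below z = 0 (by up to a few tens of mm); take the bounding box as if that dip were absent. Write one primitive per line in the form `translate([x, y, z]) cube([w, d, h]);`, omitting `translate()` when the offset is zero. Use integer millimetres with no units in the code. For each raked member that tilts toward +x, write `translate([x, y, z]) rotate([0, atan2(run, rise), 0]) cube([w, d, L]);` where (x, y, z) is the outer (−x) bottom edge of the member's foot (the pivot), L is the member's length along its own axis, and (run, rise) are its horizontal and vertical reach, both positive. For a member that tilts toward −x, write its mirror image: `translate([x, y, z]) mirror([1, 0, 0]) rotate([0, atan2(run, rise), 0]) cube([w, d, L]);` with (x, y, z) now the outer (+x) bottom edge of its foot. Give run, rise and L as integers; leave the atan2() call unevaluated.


translate([135, 0, 600]) cube([106, 855, 69]);
translate([0, 66, 0]) rotate([0, atan2(135, 600), 0]) cube([31, 34, 615]);
translate([376, 66, 0]) mirror([1, 0, 0]) rotate([0, atan2(135, 600), 0]) cube([31, 34, 615]);
translate([0, 755, 0]) rotate([0, atan2(135, 600), 0]) cube([31, 34, 615]);
translate([376, 755, 0]) mirror([1, 0, 0]) rotate([0, atan2(135, 600), 0]) cube([31, 34, 615]);


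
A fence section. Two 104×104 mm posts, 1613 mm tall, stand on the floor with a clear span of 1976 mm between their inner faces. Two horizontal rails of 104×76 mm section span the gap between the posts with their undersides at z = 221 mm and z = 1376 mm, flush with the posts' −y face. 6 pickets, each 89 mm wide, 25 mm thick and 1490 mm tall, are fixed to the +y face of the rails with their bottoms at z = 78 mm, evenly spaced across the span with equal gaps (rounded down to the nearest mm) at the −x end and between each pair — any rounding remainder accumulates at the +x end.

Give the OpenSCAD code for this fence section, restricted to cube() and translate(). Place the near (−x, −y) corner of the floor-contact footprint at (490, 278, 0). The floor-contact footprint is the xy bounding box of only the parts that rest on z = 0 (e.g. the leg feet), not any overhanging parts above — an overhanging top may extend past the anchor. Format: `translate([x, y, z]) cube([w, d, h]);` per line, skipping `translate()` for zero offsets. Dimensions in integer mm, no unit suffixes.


translate([490, 278, 0]) cube([104, 104, 1613]);
translate([2570, 278, 0]) cube([104, 104, 1613]);
translate([594, 278, 221]) cube([1976, 104, 76]);
translate([594, 278, 1376]) cube([1976, 104, 76]);
translate([800, 382, 78]) cube([89, 25, 1490]);
translate([1095, 382, 78]) cube([89, 25, 1490]);
translate([1390, 382, 78]) cube([89, 25, 1490]);
translate([1685, 382, 78]) cube([89, 25, 1490]);
translate([1980, 382, 78]) cube([89, 25, 1490]);
translate([2275, 382, 78]) cube([89, 25, 1490]);


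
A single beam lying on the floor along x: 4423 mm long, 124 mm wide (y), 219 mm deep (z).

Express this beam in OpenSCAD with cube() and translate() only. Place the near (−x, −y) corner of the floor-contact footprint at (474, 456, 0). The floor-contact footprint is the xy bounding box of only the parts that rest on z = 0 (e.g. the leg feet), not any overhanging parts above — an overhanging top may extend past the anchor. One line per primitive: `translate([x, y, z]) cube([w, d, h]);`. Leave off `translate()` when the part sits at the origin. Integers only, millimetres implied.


translate([474, 456, 0]) cube([4423, 124, 219]);


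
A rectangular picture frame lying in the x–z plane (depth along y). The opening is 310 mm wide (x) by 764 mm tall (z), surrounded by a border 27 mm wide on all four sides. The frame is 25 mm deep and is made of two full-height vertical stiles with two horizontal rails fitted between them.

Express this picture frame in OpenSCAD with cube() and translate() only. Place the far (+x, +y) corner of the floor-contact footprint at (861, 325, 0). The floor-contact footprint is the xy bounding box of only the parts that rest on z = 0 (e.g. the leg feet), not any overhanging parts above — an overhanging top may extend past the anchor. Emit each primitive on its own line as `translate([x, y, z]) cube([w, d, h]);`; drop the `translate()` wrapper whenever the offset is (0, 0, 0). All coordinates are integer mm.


translate([497, 300, 0]) cube([27, 25, 818]);
translate([834, 300, 0]) cube([27, 25, 818]);
translate([524, 300, 0]) cube([310, 25, 27]);
translate([524, 300, 791]) cube([310, 25, 27]);


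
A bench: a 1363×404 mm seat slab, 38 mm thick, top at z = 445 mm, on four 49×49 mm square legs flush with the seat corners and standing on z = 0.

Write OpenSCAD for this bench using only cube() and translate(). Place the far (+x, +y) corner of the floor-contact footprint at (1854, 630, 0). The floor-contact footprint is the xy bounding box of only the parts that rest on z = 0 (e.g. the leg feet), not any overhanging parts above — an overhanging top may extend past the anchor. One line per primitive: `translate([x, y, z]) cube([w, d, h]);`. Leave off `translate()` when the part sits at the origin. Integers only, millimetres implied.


// leg_h = 445 − 38 = 407
translate([491, 226, 407]) cube([1363, 404, 38]);
translate([491, 226, 0]) cube([49, 49, 407]);
translate([491, 581, 0]) cube([49, 49, 407]);
translate([1805, 226, 0]) cube([49, 49, 407]);
translate([1805, 581, 0]) cube([49, 49, 407]);


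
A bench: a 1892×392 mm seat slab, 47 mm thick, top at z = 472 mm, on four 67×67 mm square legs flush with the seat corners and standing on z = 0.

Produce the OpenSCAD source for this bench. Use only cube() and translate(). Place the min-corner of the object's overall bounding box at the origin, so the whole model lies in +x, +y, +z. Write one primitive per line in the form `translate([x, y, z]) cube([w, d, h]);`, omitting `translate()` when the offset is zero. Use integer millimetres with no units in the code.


translate([0, 0, 425]) cube([1892, 392, 47]);
cube([67, 67, 425]);
translate([0, 325, 0]) cube([67, 67, 425]);
translate([1825, 0, 0]) cube([67, 67, 425]);
translate([1825, 325, 0]) cube([67, 67, 425]);


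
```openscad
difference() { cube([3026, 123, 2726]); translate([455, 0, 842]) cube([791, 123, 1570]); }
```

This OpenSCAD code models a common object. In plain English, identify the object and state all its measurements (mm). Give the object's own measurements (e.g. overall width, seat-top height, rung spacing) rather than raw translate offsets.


A wall 3026 mm long (x), 123 mm thick (y), 2726 mm tall, with a rectangular window opening cut through it. The opening is 791 mm wide and 1570 mm tall; its sill is at z = 842 mm and its near (−x) edge is 455 mm from the wall's −x end. The opening passes through the full wall thickness.


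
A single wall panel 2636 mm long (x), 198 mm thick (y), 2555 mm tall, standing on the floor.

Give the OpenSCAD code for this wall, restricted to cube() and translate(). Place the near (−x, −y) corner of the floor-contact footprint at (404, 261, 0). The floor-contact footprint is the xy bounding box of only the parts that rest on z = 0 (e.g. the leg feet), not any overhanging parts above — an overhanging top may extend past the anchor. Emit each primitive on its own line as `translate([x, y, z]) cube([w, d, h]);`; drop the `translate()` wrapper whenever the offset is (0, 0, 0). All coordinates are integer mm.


translate([404, 261, 0]) cube([2636, 198, 2555]);


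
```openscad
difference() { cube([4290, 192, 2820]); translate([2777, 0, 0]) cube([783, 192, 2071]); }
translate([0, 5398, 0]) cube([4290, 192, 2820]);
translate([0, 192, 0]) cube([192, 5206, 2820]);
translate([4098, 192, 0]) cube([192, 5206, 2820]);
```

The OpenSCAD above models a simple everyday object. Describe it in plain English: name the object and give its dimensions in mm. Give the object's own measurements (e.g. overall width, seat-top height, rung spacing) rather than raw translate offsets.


A single room: four walls, each 2820 mm tall and 192 mm thick, enclosing an outside footprint 4290×5590 mm (x × y), no floor or roof. The front and back walls (−y and +y sides) run the full x-width; the side walls fit between their inner faces. A door opening 783 mm wide and 2071 mm tall is cut through the front wall from the floor up, its −x edge 2777 mm from the wall's −x end.


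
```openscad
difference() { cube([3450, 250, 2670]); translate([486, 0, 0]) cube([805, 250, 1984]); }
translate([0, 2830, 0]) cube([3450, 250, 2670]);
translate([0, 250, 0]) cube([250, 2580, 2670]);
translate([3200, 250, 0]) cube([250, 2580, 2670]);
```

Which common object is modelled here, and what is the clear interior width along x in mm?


A single room. The interior width is 2950 mm.

Four walls enclosing a rectangle with a door in the front wall — a room. Outside width 3450 minus two 250 mm walls gives 2950 mm.


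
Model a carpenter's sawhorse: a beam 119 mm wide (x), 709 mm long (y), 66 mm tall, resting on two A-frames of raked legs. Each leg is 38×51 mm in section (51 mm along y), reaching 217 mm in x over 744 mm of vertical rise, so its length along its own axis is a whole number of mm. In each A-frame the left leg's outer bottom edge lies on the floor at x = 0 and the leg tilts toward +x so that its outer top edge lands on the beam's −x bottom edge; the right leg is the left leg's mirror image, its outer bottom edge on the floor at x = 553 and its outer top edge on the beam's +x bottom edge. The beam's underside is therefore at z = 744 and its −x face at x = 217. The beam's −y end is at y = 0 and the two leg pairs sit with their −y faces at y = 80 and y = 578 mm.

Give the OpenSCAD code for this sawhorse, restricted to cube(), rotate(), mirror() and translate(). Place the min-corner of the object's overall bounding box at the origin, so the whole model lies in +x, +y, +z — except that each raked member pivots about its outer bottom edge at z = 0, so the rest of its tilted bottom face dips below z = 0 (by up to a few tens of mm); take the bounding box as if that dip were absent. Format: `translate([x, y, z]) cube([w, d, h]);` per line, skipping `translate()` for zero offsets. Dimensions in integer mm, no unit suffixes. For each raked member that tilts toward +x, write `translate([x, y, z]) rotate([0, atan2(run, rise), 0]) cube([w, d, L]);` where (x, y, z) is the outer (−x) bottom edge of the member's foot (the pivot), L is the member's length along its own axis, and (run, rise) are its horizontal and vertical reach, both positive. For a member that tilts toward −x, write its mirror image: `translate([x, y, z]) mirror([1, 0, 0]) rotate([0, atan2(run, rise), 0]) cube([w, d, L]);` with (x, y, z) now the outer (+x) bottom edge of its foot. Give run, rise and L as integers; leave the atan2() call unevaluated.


translate([217, 0, 744]) cube([119, 709, 66]);
translate([0, 80, 0]) rotate([0, atan2(217, 744), 0]) cube([38, 51, 775]);
translate([553, 80, 0]) mirror([1, 0, 0]) rotate([0, atan2(217, 744), 0]) cube([38, 51, 775]);
translate([0, 578, 0]) rotate([0, atan2(217, 744), 0]) cube([38, 51, 775]);
translate([553, 578, 0]) mirror([1, 0, 0]) rotate([0, atan2(217, 744), 0]) cube([38, 51, 775]);


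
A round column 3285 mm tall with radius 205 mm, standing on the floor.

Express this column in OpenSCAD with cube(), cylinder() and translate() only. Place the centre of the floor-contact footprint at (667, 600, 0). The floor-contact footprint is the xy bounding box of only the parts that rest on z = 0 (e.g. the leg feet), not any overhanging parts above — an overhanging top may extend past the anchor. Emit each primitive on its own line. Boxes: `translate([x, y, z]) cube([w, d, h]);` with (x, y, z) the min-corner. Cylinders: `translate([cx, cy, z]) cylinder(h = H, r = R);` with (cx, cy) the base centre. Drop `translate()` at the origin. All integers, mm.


translate([667, 600, 0]) cylinder(h = 3285, r = 205);


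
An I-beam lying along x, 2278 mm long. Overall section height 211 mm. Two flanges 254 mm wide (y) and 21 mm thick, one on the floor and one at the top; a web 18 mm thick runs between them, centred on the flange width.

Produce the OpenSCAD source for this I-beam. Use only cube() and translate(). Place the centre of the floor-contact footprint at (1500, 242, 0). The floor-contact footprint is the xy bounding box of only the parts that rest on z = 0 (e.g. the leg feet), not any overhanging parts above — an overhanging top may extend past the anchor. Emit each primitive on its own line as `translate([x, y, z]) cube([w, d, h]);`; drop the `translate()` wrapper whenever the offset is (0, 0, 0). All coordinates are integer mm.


translate([361, 115, 0]) cube([2278, 254, 21]);
translate([361, 233, 21]) cube([2278, 18, 169]);
translate([361, 115, 190]) cube([2278, 254, 21]);


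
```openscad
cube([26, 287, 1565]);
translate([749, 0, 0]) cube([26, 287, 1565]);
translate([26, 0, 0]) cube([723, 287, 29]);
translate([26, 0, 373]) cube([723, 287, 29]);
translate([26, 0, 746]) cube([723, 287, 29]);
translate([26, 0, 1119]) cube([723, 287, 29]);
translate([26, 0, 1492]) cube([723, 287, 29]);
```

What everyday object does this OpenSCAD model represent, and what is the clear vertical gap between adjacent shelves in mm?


A bookshelf. The clear shelf gap is 344 mm.

Two tall side panels with 5 horizontal boards between them — a bookshelf. The first two shelf undersides are at z = 0 and z = 373; with shelf thickness 29, the clear gap is 373 − 0 − 29 = 344 mm.


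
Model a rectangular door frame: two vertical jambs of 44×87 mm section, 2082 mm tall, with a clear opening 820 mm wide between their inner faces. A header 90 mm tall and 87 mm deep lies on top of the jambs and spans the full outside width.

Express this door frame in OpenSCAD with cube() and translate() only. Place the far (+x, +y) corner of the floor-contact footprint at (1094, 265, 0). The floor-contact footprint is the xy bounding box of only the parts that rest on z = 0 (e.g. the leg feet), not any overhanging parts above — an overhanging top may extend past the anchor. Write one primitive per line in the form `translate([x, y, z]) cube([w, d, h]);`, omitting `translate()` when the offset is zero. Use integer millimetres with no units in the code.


translate([186, 178, 0]) cube([44, 87, 2082]);
translate([1050, 178, 0]) cube([44, 87, 2082]);
translate([186, 178, 2082]) cube([908, 87, 90]);


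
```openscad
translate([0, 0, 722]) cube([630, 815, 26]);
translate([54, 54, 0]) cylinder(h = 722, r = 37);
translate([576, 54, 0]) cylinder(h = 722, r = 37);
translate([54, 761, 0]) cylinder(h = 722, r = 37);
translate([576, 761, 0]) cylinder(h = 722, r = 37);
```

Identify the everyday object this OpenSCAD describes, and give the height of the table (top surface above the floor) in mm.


A table. The table height is 748 mm.

A 630×815×26 slab sits at z = 722 on four Ø74 mm round legs — a table. The top surface is at 722 + 26 = 748 mm.


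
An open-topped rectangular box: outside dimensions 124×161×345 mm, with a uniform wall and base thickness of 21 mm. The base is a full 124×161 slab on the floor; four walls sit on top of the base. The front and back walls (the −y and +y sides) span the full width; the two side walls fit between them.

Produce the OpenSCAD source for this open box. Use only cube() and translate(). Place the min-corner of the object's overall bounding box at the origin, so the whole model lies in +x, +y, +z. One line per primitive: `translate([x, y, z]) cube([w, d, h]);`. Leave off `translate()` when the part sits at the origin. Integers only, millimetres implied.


cube([124, 161, 21]);
translate([0, 0, 21]) cube([124, 21, 324]);
translate([0, 140, 21]) cube([124, 21, 324]);
translate([0, 21, 21]) cube([21, 119, 324]);
translate([103, 21, 21]) cube([21, 119, 324]);


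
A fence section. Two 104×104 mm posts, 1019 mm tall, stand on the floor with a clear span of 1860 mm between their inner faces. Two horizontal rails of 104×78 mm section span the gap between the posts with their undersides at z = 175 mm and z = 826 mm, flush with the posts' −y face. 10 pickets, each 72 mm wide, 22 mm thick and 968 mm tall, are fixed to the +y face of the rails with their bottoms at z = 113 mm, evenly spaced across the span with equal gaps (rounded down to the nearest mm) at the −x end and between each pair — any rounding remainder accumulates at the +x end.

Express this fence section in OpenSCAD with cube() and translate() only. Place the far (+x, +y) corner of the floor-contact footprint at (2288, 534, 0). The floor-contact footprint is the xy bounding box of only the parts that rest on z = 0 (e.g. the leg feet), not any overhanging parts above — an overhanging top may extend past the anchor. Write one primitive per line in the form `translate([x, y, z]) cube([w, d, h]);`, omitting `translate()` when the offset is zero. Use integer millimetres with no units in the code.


translate([220, 430, 0]) cube([104, 104, 1019]);
translate([2184, 430, 0]) cube([104, 104, 1019]);
translate([324, 430, 175]) cube([1860, 104, 78]);
translate([324, 430, 826]) cube([1860, 104, 78]);
translate([427, 534, 113]) cube([72, 22, 968]);
translate([602, 534, 113]) cube([72, 22, 968]);
translate([777, 534, 113]) cube([72, 22, 968]);
translate([952, 534, 113]) cube([72, 22, 968]);
translate([1127, 534, 113]) cube([72, 22, 968]);
translate([1302, 534, 113]) cube([72, 22, 968]);
translate([1477, 534, 113]) cube([72, 22, 968]);
translate([1652, 534, 113]) cube([72, 22, 968]);
translate([1827, 534, 113]) cube([72, 22, 968]);
translate([2002, 534, 113]) cube([72, 22, 968]);


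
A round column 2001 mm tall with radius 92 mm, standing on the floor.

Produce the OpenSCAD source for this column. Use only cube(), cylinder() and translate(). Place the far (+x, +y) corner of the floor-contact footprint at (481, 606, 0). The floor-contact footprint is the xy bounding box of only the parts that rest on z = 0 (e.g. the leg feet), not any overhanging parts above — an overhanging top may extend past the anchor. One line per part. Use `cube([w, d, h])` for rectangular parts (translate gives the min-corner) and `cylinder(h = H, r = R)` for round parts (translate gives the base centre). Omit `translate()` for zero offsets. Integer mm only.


translate([389, 514, 0]) cylinder(h = 2001, r = 92);


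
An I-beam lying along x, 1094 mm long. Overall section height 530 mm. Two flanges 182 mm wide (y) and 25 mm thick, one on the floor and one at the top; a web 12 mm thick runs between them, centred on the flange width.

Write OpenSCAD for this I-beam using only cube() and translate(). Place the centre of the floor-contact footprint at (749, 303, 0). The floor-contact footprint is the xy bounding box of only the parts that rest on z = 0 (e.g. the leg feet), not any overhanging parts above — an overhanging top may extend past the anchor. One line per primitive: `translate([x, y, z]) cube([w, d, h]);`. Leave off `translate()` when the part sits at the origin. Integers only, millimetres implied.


translate([202, 212, 0]) cube([1094, 182, 25]);
translate([202, 297, 25]) cube([1094, 12, 480]);
translate([202, 212, 505]) cube([1094, 182, 25]);


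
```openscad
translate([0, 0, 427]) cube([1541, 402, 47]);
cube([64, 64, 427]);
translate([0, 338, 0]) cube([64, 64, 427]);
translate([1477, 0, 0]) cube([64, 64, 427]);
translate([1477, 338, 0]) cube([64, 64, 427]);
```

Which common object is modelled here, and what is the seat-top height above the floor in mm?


A bench. The seat-top height is 474 mm.

A long slab on four corner posts — a bench. The slab sits at z = 427 with thickness 47, so the top is 427 + 47 = 474 mm.


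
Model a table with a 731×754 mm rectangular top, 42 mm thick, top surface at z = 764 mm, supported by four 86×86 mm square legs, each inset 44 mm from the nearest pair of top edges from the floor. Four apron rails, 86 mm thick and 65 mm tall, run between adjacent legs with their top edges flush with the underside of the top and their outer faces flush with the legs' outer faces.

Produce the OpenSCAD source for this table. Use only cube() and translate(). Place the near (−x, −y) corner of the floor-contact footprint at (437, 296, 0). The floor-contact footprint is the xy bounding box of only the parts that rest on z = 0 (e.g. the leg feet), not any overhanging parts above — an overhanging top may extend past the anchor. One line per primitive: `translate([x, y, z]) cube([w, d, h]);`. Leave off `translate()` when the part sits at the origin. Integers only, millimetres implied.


translate([393, 252, 722]) cube([731, 754, 42]);
translate([437, 296, 0]) cube([86, 86, 722]);
translate([994, 296, 0]) cube([86, 86, 722]);
translate([437, 876, 0]) cube([86, 86, 722]);
translate([994, 876, 0]) cube([86, 86, 722]);
translate([523, 296, 657]) cube([471, 86, 65]);
translate([523, 876, 657]) cube([471, 86, 65]);
translate([437, 382, 657]) cube([86, 494, 65]);
translate([994, 382, 657]) cube([86, 494, 65]);


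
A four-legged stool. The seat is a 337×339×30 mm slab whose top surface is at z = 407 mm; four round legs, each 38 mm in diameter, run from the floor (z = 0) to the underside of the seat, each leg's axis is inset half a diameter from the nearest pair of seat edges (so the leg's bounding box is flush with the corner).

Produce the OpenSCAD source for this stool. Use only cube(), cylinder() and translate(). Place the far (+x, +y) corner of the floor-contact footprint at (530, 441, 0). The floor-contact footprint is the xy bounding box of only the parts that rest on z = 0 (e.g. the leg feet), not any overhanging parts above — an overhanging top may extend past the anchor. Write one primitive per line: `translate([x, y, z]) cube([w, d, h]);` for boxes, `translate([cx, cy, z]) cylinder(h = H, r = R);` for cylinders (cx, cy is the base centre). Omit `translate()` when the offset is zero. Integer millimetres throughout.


translate([193, 102, 377]) cube([337, 339, 30]);
translate([212, 121, 0]) cylinder(h = 377, r = 19);
translate([511, 121, 0]) cylinder(h = 377, r = 19);
translate([212, 422, 0]) cylinder(h = 377, r = 19);
translate([511, 422, 0]) cylinder(h = 377, r = 19);


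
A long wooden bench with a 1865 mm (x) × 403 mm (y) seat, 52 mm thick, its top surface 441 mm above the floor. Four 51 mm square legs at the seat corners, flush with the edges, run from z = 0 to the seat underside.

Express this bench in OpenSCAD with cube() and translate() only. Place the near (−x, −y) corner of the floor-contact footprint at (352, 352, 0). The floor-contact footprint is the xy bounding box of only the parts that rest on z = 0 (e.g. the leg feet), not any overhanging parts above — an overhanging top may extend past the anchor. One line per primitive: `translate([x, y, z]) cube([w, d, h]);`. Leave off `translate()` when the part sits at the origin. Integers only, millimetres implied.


// leg_h = 441 − 52 = 389
translate([352, 352, 389]) cube([1865, 403, 52]);
translate([352, 352, 0]) cube([51, 51, 389]);
translate([352, 704, 0]) cube([51, 51, 389]);
translate([2166, 352, 0]) cube([51, 51, 389]);
translate([2166, 704, 0]) cube([51, 51, 389]);


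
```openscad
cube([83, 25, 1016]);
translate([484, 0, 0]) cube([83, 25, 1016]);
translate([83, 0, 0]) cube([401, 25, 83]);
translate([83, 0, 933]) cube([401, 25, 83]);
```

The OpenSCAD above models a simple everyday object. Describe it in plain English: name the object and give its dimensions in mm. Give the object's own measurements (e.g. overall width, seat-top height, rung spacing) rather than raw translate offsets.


A rectangular picture frame lying in the x–z plane (depth along y). The opening is 401 mm wide (x) by 850 mm tall (z), surrounded by a border 83 mm wide on all four sides. The frame is 25 mm deep and is made of two full-height vertical stiles with two horizontal rails fitted between them.


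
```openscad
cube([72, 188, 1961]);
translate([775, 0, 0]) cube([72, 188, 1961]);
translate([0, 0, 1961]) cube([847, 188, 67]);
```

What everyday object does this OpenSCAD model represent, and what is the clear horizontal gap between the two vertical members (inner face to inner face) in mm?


A door frame. The clear opening width is 703 mm.

Two 1961 mm tall posts with a header on top — a door frame. The left jamb is 72 mm wide at x = 0; the right jamb starts at x = 775. The clear opening is 775 − 72 = 703 mm.


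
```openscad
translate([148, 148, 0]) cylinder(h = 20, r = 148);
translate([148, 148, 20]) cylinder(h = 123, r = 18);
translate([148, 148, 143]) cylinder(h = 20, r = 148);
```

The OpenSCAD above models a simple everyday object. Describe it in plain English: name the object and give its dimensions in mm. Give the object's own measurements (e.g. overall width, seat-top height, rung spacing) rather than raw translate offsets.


A spool: two coaxial disc flanges of radius 148 mm and thickness 20 mm, joined by a core cylinder of radius 18 mm and height 123 mm. The lower flange rests on z = 0 and the three cylinders share a vertical axis.


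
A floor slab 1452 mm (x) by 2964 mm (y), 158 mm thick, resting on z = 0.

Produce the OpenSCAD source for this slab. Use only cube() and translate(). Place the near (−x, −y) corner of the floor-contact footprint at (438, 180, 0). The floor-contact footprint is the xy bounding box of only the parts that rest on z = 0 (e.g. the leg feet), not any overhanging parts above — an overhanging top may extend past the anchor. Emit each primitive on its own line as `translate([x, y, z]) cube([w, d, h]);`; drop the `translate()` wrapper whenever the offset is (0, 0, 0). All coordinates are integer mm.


translate([438, 180, 0]) cube([1452, 2964, 158]);


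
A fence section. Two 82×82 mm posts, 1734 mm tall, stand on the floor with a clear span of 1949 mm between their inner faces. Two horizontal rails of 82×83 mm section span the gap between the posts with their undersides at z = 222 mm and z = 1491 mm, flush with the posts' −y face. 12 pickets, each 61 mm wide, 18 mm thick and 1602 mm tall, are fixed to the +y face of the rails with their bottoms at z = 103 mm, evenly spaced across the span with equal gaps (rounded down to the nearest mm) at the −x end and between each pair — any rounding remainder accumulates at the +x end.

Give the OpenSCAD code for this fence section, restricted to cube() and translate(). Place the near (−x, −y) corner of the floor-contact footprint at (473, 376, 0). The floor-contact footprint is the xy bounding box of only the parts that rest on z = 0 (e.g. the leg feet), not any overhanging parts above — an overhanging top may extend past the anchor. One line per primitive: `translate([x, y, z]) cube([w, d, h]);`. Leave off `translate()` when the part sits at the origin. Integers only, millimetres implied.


translate([473, 376, 0]) cube([82, 82, 1734]);
translate([2504, 376, 0]) cube([82, 82, 1734]);
translate([555, 376, 222]) cube([1949, 82, 83]);
translate([555, 376, 1491]) cube([1949, 82, 83]);
translate([648, 458, 103]) cube([61, 18, 1602]);
translate([802, 458, 103]) cube([61, 18, 1602]);
translate([956, 458, 103]) cube([61, 18, 1602]);
translate([1110, 458, 103]) cube([61, 18, 1602]);
translate([1264, 458, 103]) cube([61, 18, 1602]);
translate([1418, 458, 103]) cube([61, 18, 1602]);
translate([1572, 458, 103]) cube([61, 18, 1602]);
translate([1726, 458, 103]) cube([61, 18, 1602]);
translate([1880, 458, 103]) cube([61, 18, 1602]);
translate([2034, 458, 103]) cube([61, 18, 1602]);
translate([2188, 458, 103]) cube([61, 18, 1602]);
translate([2342, 458, 103]) cube([61, 18, 1602]);


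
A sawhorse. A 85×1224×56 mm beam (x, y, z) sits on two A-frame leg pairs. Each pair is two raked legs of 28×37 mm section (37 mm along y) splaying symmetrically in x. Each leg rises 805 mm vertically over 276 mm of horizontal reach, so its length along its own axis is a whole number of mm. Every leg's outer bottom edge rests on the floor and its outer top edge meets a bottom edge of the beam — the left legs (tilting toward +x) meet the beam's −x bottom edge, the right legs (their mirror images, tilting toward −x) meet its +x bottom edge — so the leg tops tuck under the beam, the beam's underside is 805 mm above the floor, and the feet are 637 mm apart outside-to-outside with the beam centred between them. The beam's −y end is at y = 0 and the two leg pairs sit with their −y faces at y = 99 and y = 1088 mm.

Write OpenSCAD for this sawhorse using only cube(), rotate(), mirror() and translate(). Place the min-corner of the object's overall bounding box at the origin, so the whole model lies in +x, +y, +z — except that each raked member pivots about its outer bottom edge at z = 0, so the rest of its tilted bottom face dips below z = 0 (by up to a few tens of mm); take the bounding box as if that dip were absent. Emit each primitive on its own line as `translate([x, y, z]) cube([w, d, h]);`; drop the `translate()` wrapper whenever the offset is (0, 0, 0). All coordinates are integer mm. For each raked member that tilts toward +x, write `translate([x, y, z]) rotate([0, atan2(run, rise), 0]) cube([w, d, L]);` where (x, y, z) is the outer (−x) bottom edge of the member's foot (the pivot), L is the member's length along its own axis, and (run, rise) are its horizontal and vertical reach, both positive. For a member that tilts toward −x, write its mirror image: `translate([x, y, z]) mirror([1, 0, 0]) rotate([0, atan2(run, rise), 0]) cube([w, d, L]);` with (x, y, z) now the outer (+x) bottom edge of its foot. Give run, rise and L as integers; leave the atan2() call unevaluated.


translate([276, 0, 805]) cube([85, 1224, 56]);
translate([0, 99, 0]) rotate([0, atan2(276, 805), 0]) cube([28, 37, 851]);
translate([637, 99, 0]) mirror([1, 0, 0]) rotate([0, atan2(276, 805), 0]) cube([28, 37, 851]);
translate([0, 1088, 0]) rotate([0, atan2(276, 805), 0]) cube([28, 37, 851]);
translate([637, 1088, 0]) mirror([1, 0, 0]) rotate([0, atan2(276, 805), 0]) cube([28, 37, 851]);


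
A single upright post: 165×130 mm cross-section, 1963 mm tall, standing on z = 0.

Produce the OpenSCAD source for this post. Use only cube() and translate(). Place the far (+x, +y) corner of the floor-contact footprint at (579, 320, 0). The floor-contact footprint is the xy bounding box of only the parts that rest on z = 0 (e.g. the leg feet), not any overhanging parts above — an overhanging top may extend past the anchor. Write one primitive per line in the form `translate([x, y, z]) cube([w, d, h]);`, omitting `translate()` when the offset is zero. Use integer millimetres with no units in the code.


translate([414, 190, 0]) cube([165, 130, 1963]);
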